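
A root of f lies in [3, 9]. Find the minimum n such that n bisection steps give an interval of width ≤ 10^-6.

23

Width after n steps is 6/2^n. Need 2^n ≥ 6/10^-6 = 6000000.
2^22 = 4194304 < 6000000 ≤ 2^23 = 8388608, so n = 23.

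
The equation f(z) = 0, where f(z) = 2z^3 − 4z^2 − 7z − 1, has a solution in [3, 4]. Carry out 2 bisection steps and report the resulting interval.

m = 3.5, f(m) = 11.25 (+); new bracket [3, 3.5]
m = 3.25, f(m) = 2.65625 (+); new bracket [3, 3.25]

[3, 3.25]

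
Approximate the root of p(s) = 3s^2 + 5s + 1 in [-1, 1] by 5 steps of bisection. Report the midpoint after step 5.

-0.1875

m = 0, p(m) = 1 (+); new bracket [-1, 0]
m = -0.5, p(m) = -0.75 (−); new bracket [-0.5, 0]
m = -0.25, p(m) = -0.0625 (−); new bracket [-0.25, 0]
m = -0.125, p(m) = 0.4219 (+); new bracket [-0.25, -0.125]
m = -0.1875, p(m) = 0.168 (+); new bracket [-0.25, -0.1875]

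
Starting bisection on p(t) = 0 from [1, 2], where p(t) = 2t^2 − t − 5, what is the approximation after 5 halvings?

1.84375

m = 1.5, p(m) = -2 (−); new bracket [1.5, 2]
m = 1.75, p(m) = -0.625 (−); new bracket [1.75, 2]
m = 1.875, p(m) = 0.15625 (+); new bracket [1.75, 1.875]
m = 1.8125, p(m) = -0.2422 (−); new bracket [1.8125, 1.875]
m = 1.84375, p(m) = -0.0449 (−); new bracket [1.84375, 1.875]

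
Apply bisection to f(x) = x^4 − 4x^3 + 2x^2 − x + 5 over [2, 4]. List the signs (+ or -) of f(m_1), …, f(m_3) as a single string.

-+-

m = 3, f(m) = -7 (−); new bracket [3, 4]
m = 3.5, f(m) = 4.5625 (+); new bracket [3, 3.5]
m = 3.25, f(m) = -2.871094 (−); new bracket [3.25, 3.5]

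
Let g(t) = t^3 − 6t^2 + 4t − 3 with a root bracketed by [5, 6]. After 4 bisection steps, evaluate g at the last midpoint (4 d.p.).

-1.1531

g(5.5) = 3.875 > 0, so the root lies in [5, 5.5]
g(5.25) = -2.671875 < 0, so the root lies in [5.25, 5.5]
g(5.375) = 0.443359 > 0, so the root lies in [5.25, 5.375]
g(5.3125) = -1.1531 < 0, so the root lies in [5.3125, 5.375]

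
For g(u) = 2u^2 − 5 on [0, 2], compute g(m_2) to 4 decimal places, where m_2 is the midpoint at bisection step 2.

-0.5000

g(1) = -3 < 0, so the root lies in [1, 2]
g(1.5) = -0.5 < 0, so the root lies in [1.5, 2]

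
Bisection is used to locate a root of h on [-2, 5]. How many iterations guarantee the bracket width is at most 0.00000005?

Width after n steps is 7/2^n. Need 2^n ≥ 7/0.00000005 = 140000000.
2^27 = 134217728 < 140000000 ≤ 2^28 = 268435456, so n = 28.

28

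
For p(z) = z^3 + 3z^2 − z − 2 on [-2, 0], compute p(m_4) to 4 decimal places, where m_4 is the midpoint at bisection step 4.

-0.4473

m = -1, p(m) = 1 (+); new bracket [-1, 0]
m = -0.5, p(m) = -0.875 (−); new bracket [-1, -0.5]
m = -0.75, p(m) = 0.015625 (+); new bracket [-0.75, -0.5]
m = -0.625, p(m) = -0.4473 (−); new bracket [-0.75, -0.625]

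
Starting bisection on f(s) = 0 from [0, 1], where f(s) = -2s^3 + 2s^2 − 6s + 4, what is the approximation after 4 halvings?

f(0.5) = 1.25 > 0, so the root lies in [0.5, 1]
f(0.75) = -0.21875 < 0, so the root lies in [0.5, 0.75]
f(0.625) = 0.542969 > 0, so the root lies in [0.625, 0.75]
f(0.6875) = 0.1704 > 0, so the root lies in [0.6875, 0.75]

0.6875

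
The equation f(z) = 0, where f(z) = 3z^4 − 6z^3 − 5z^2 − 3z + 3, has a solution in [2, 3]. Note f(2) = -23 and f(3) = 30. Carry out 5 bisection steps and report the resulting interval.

midpoint 2.5: f = -12.3125 < 0 → [2.5, 3]
midpoint 2.75: f = 3.730469 > 0 → [2.5, 2.75]
midpoint 2.625: f = -5.41333 < 0 → [2.625, 2.75]
midpoint 2.6875: f = -1.1408 < 0 → [2.6875, 2.75]
midpoint 2.71875: f = 1.2176 > 0 → [2.6875, 2.71875]

[2.6875, 2.71875]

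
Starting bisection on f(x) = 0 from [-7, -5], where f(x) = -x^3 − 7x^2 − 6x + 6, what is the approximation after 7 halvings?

-5.796875

x = -6 gives f = 6, positive; keep [-6, -5]
x = -5.5 gives f = -6.375, negative; keep [-6, -5.5]
x = -5.75 gives f = -0.828125, negative; keep [-6, -5.75]
x = -5.875 gives f = 2.4199, positive; keep [-5.875, -5.75]
x = -5.8125 gives f = 0.7551, positive; keep [-5.8125, -5.75]
x = -5.78125 gives f = -0.0466, negative; keep [-5.8125, -5.78125]
x = -5.796875 gives f = 0.3517, positive; keep [-5.796875, -5.78125]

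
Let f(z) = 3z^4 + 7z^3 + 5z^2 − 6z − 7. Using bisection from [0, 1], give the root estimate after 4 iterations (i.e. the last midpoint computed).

0.9375

f(0.5) = -7.6875 < 0, so the root lies in [0.5, 1]
f(0.75) = -4.785156 < 0, so the root lies in [0.75, 1]
f(0.875) = -1.973877 < 0, so the root lies in [0.875, 1]
f(0.9375) = -0.1452 < 0, so the root lies in [0.9375, 1]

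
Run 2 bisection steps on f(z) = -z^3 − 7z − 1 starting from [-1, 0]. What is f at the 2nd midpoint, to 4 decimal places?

0.7656

m = -0.5, f(m) = 2.625 (+); new bracket [-0.5, 0]
m = -0.25, f(m) = 0.765625 (+); new bracket [-0.25, 0]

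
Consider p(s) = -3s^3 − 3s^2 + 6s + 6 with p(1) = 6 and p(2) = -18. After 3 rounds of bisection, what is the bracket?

m = 1.5, p(m) = -1.875 (−); new bracket [1, 1.5]
m = 1.25, p(m) = 2.953125 (+); new bracket [1.25, 1.5]
m = 1.375, p(m) = 0.779297 (+); new bracket [1.375, 1.5]

[1.375, 1.5]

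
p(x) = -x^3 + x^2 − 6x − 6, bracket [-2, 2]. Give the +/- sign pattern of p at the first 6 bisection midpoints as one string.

-+--++

x = 0 gives p = -6, negative; keep [-2, 0]
x = -1 gives p = 2, positive; keep [-1, 0]
x = -0.5 gives p = -2.625, negative; keep [-1, -0.5]
x = -0.75 gives p = -0.5156, negative; keep [-1, -0.75]
x = -0.875 gives p = 0.6855, positive; keep [-0.875, -0.75]
x = -0.8125 gives p = 0.0715, positive; keep [-0.8125, -0.75]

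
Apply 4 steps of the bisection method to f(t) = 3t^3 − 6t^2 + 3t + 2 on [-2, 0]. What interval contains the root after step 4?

[-0.375, -0.25]

t = -1 gives f = -10, negative; keep [-1, 0]
t = -0.5 gives f = -1.375, negative; keep [-0.5, 0]
t = -0.25 gives f = 0.828125, positive; keep [-0.5, -0.25]
t = -0.375 gives f = -0.127, negative; keep [-0.375, -0.25]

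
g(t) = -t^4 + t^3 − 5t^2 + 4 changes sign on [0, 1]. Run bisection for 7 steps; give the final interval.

g(0.5) = 2.8125 > 0, so the root lies in [0.5, 1]
g(0.75) = 1.292969 > 0, so the root lies in [0.75, 1]
g(0.875) = 0.255615 > 0, so the root lies in [0.875, 1]
g(0.9375) = -0.343 < 0, so the root lies in [0.875, 0.9375]
g(0.90625) = -0.0367 < 0, so the root lies in [0.875, 0.90625]
g(0.890625) = 0.1112 > 0, so the root lies in [0.890625, 0.90625]
g(0.8984375) = 0.0377 > 0, so the root lies in [0.8984375, 0.90625]

[0.8984375, 0.90625]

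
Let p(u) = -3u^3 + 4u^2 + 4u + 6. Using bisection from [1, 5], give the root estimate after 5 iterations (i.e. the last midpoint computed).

2.375

m = 3, p(m) = -27 (−); new bracket [1, 3]
m = 2, p(m) = 6 (+); new bracket [2, 3]
m = 2.5, p(m) = -5.875 (−); new bracket [2, 2.5]
m = 2.25, p(m) = 1.0781 (+); new bracket [2.25, 2.5]
m = 2.375, p(m) = -2.127 (−); new bracket [2.25, 2.375]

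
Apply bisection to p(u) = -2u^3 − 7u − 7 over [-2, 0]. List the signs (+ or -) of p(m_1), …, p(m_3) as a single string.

+--

m = -1, p(m) = 2 (+); new bracket [-1, 0]
m = -0.5, p(m) = -3.25 (−); new bracket [-1, -0.5]
m = -0.75, p(m) = -0.90625 (−); new bracket [-1, -0.75]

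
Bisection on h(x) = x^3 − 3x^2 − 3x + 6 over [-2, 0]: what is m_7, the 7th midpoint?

h(-1) = 5 > 0, so the root lies in [-2, -1]
h(-1.5) = 0.375 > 0, so the root lies in [-2, -1.5]
h(-1.75) = -3.296875 < 0, so the root lies in [-1.75, -1.5]
h(-1.625) = -1.3379 < 0, so the root lies in [-1.625, -1.5]
h(-1.5625) = -0.4514 < 0, so the root lies in [-1.5625, -1.5]
h(-1.53125) = -0.0308 < 0, so the root lies in [-1.53125, -1.5]
h(-1.515625) = 0.1739 > 0, so the root lies in [-1.53125, -1.515625]

-1.515625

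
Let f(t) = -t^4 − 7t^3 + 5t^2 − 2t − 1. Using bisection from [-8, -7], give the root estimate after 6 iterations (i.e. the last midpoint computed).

midpoint -7.5: f = 84.3125 > 0 → [-8, -7.5]
midpoint -7.75: f = -34.300781 < 0 → [-7.75, -7.5]
midpoint -7.625: f = 27.876709 > 0 → [-7.75, -7.625]
midpoint -7.6875: f = -2.4771 < 0 → [-7.6875, -7.625]
midpoint -7.65625: f = 12.8814 > 0 → [-7.6875, -7.65625]
midpoint -7.671875: f = 5.2478 > 0 → [-7.6875, -7.671875]

-7.671875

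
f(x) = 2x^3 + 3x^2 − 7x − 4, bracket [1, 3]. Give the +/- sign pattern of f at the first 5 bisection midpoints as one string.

+-+++

f(2) = 10 > 0, so the root lies in [1, 2]
f(1.5) = -1 < 0, so the root lies in [1.5, 2]
f(1.75) = 3.65625 > 0, so the root lies in [1.5, 1.75]
f(1.625) = 1.1289 > 0, so the root lies in [1.5, 1.625]
f(1.5625) = 0.0161 > 0, so the root lies in [1.5, 1.5625]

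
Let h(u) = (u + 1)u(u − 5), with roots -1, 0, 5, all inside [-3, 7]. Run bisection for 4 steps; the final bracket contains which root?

midpoint 2: h = -18 < 0 → [2, 7]
midpoint 4.5: h = -12.375 < 0 → [4.5, 7]
midpoint 5.75: h = 29.109375 > 0 → [4.5, 5.75]
midpoint 5.125: h = 3.9238 > 0 → [4.5, 5.125]

5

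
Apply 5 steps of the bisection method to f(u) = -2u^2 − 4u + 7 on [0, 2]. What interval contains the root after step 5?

[1.0625, 1.125]

f(1) = 1 > 0, so the root lies in [1, 2]
f(1.5) = -3.5 < 0, so the root lies in [1, 1.5]
f(1.25) = -1.125 < 0, so the root lies in [1, 1.25]
f(1.125) = -0.0312 < 0, so the root lies in [1, 1.125]
f(1.0625) = 0.4922 > 0, so the root lies in [1.0625, 1.125]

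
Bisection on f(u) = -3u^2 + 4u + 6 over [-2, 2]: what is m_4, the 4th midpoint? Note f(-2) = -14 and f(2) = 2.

-0.75

m = 0, f(m) = 6 (+); new bracket [-2, 0]
m = -1, f(m) = -1 (−); new bracket [-1, 0]
m = -0.5, f(m) = 3.25 (+); new bracket [-1, -0.5]
m = -0.75, f(m) = 1.3125 (+); new bracket [-1, -0.75]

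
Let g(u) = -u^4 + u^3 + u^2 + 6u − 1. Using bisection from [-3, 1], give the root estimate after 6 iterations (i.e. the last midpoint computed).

0.1875

u = -1 gives g = -8, negative; keep [-1, 1]
u = 0 gives g = -1, negative; keep [0, 1]
u = 0.5 gives g = 2.3125, positive; keep [0, 0.5]
u = 0.25 gives g = 0.5742, positive; keep [0, 0.25]
u = 0.125 gives g = -0.2327, negative; keep [0.125, 0.25]
u = 0.1875 gives g = 0.1655, positive; keep [0.125, 0.1875]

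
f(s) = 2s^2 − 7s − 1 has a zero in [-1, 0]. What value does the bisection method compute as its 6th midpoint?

-0.140625

s = -0.5 gives f = 3, positive; keep [-0.5, 0]
s = -0.25 gives f = 0.875, positive; keep [-0.25, 0]
s = -0.125 gives f = -0.09375, negative; keep [-0.25, -0.125]
s = -0.1875 gives f = 0.3828, positive; keep [-0.1875, -0.125]
s = -0.15625 gives f = 0.1426, positive; keep [-0.15625, -0.125]
s = -0.140625 gives f = 0.0239, positive; keep [-0.140625, -0.125]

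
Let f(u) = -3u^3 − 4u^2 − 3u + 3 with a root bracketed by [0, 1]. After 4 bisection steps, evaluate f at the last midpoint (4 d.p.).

u = 0.5 gives f = 0.125, positive; keep [0.5, 1]
u = 0.75 gives f = -2.765625, negative; keep [0.5, 0.75]
u = 0.625 gives f = -1.169922, negative; keep [0.5, 0.625]
u = 0.5625 gives f = -0.4871, negative; keep [0.5, 0.5625]

-0.4871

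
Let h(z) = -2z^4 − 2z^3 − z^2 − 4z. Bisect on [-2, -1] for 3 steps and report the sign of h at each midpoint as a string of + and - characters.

+--

h(-1.5) = 0.375 > 0, so the root lies in [-2, -1.5]
h(-1.75) = -4.101562 < 0, so the root lies in [-1.75, -1.5]
h(-1.625) = -1.504395 < 0, so the root lies in [-1.625, -1.5]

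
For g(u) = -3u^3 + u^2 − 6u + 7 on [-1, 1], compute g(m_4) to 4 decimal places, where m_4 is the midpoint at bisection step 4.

midpoint 0: g = 7 > 0 → [0, 1]
midpoint 0.5: g = 3.875 > 0 → [0.5, 1]
midpoint 0.75: g = 1.796875 > 0 → [0.75, 1]
midpoint 0.875: g = 0.5059 > 0 → [0.875, 1]

0.5059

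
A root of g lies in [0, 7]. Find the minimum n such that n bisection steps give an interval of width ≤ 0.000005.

21

Width after n steps is 7/2^n. Need 2^n ≥ 7/0.000005 = 1400000.
2^20 = 1048576 < 1400000 ≤ 2^21 = 2097152, so n = 21.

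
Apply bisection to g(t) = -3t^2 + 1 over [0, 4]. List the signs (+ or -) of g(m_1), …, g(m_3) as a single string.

--+

t = 2 gives g = -11, negative; keep [0, 2]
t = 1 gives g = -2, negative; keep [0, 1]
t = 0.5 gives g = 0.25, positive; keep [0.5, 1]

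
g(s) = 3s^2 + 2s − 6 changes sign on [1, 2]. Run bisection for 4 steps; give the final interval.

m = 1.5, g(m) = 3.75 (+); new bracket [1, 1.5]
m = 1.25, g(m) = 1.1875 (+); new bracket [1, 1.25]
m = 1.125, g(m) = 0.046875 (+); new bracket [1, 1.125]
m = 1.0625, g(m) = -0.4883 (−); new bracket [1.0625, 1.125]

[1.0625, 1.125]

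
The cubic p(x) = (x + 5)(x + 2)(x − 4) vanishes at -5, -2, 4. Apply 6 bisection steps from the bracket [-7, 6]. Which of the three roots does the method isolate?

x = -0.5 gives p = -30.375, negative; keep [-0.5, 6]
x = 2.75 gives p = -46.015625, negative; keep [2.75, 6]
x = 4.375 gives p = 22.412109, positive; keep [2.75, 4.375]
x = 3.5625 gives p = -20.8376, negative; keep [3.5625, 4.375]
x = 3.96875 gives p = -1.6729, negative; keep [3.96875, 4.375]
x = 4.171875 gives p = 9.7294, positive; keep [3.96875, 4.171875]

4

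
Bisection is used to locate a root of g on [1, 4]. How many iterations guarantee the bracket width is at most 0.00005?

Width after n steps is 3/2^n. Need 2^n ≥ 3/0.00005 = 60000.
2^15 = 32768 < 60000 ≤ 2^16 = 65536, so n = 16.

16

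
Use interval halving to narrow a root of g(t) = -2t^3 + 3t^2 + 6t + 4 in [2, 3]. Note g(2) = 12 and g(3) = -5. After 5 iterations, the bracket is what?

[2.8125, 2.84375]

midpoint 2.5: g = 6.5 > 0 → [2.5, 3]
midpoint 2.75: g = 1.59375 > 0 → [2.75, 3]
midpoint 2.875: g = -1.480469 < 0 → [2.75, 2.875]
midpoint 2.8125: g = 0.1108 > 0 → [2.8125, 2.875]
midpoint 2.84375: g = -0.6711 < 0 → [2.8125, 2.84375]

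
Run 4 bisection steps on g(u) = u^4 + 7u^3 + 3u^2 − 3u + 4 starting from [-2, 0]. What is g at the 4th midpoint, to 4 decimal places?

-0.8259

m = -1, g(m) = 4 (+); new bracket [-2, -1]
m = -1.5, g(m) = -3.3125 (−); new bracket [-1.5, -1]
m = -1.25, g(m) = 1.207031 (+); new bracket [-1.5, -1.25]
m = -1.375, g(m) = -0.8259 (−); new bracket [-1.375, -1.25]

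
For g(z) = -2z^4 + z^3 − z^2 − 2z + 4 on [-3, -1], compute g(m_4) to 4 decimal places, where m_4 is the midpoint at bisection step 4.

0.3569

g(-2) = -36 < 0, so the root lies in [-2, -1]
g(-1.5) = -8.75 < 0, so the root lies in [-1.5, -1]
g(-1.25) = -1.898438 < 0, so the root lies in [-1.25, -1]
g(-1.125) = 0.3569 > 0, so the root lies in [-1.25, -1.125]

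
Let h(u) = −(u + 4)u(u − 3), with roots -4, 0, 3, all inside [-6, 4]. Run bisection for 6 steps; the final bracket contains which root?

-4

midpoint -1: h = -12 < 0 → [-6, -1]
midpoint -3.5: h = -11.375 < 0 → [-6, -3.5]
midpoint -4.75: h = 27.609375 > 0 → [-4.75, -3.5]
midpoint -4.125: h = 3.6738 > 0 → [-4.125, -3.5]
midpoint -3.8125: h = -4.8699 < 0 → [-4.125, -3.8125]
midpoint -3.96875: h = -0.8643 < 0 → [-4.125, -3.96875]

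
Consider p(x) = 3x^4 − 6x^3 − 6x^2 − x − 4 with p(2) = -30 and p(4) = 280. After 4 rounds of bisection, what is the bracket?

[2.75, 2.875]

midpoint 3: p = 20 > 0 → [2, 3]
midpoint 2.5: p = -20.5625 < 0 → [2.5, 3]
midpoint 2.75: p = -5.332031 < 0 → [2.75, 3]
midpoint 2.875: p = 5.9109 > 0 → [2.75, 2.875]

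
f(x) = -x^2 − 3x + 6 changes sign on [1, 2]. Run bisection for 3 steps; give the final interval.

[1.25, 1.375]

m = 1.5, f(m) = -0.75 (−); new bracket [1, 1.5]
m = 1.25, f(m) = 0.6875 (+); new bracket [1.25, 1.5]
m = 1.375, f(m) = -0.015625 (−); new bracket [1.25, 1.375]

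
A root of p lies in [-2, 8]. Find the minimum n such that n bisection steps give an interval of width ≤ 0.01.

10

Width after n steps is 10/2^n. Need 2^n ≥ 10/0.01 = 1000.
2^9 = 512 < 1000 ≤ 2^10 = 1024, so n = 10.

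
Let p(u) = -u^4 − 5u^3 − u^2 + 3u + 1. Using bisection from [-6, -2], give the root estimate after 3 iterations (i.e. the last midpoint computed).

p(-4) = 37 > 0, so the root lies in [-6, -4]
p(-5) = -39 < 0, so the root lies in [-5, -4]
p(-4.5) = 12.8125 > 0, so the root lies in [-5, -4.5]

-4.5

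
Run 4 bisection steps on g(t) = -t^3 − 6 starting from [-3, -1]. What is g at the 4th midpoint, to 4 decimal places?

0.5918

g(-2) = 2 > 0, so the root lies in [-2, -1]
g(-1.5) = -2.625 < 0, so the root lies in [-2, -1.5]
g(-1.75) = -0.640625 < 0, so the root lies in [-2, -1.75]
g(-1.875) = 0.5918 > 0, so the root lies in [-1.875, -1.75]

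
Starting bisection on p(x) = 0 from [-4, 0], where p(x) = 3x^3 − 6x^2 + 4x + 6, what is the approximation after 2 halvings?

m = -2, p(m) = -50 (−); new bracket [-2, 0]
m = -1, p(m) = -7 (−); new bracket [-1, 0]

-1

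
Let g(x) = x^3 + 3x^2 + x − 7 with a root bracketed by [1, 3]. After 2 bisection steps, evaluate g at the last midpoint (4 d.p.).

4.6250

midpoint 2: g = 15 > 0 → [1, 2]
midpoint 1.5: g = 4.625 > 0 → [1, 1.5]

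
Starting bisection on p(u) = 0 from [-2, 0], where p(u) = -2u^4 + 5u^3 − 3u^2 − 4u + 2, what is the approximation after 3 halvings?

midpoint -1: p = -4 < 0 → [-1, 0]
midpoint -0.5: p = 2.5 > 0 → [-1, -0.5]
midpoint -0.75: p = 0.570312 > 0 → [-1, -0.75]

-0.75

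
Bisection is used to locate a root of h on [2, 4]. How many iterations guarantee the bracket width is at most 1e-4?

Width after n steps is 2/2^n. Need 2^n ≥ 2/1e-4 = 20000.
2^14 = 16384 < 20000 ≤ 2^15 = 32768, so n = 15.

15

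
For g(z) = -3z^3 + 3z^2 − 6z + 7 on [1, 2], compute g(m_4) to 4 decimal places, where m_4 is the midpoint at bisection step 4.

0.4133

g(1.5) = -5.375 < 0, so the root lies in [1, 1.5]
g(1.25) = -1.671875 < 0, so the root lies in [1, 1.25]
g(1.125) = -0.224609 < 0, so the root lies in [1, 1.125]
g(1.0625) = 0.4133 > 0, so the root lies in [1.0625, 1.125]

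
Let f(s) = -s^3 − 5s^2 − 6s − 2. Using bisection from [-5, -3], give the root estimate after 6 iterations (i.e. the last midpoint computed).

s = -4 gives f = 6, positive; keep [-4, -3]
s = -3.5 gives f = 0.625, positive; keep [-3.5, -3]
s = -3.25 gives f = -0.984375, negative; keep [-3.5, -3.25]
s = -3.375 gives f = -0.2598, negative; keep [-3.5, -3.375]
s = -3.4375 gives f = 0.1619, positive; keep [-3.4375, -3.375]
s = -3.40625 gives f = -0.054, negative; keep [-3.4375, -3.40625]

-3.40625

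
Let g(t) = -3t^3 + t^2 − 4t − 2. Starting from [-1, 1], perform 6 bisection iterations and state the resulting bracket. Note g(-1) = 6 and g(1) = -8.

[-0.4375, -0.40625]

g(0) = -2 < 0, so the root lies in [-1, 0]
g(-0.5) = 0.625 > 0, so the root lies in [-0.5, 0]
g(-0.25) = -0.890625 < 0, so the root lies in [-0.5, -0.25]
g(-0.375) = -0.2012 < 0, so the root lies in [-0.5, -0.375]
g(-0.4375) = 0.1926 > 0, so the root lies in [-0.4375, -0.375]
g(-0.40625) = -0.0088 < 0, so the root lies in [-0.4375, -0.40625]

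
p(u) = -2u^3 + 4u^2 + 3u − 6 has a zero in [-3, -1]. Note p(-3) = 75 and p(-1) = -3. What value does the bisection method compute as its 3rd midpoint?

p(-2) = 20 > 0, so the root lies in [-2, -1]
p(-1.5) = 5.25 > 0, so the root lies in [-1.5, -1]
p(-1.25) = 0.40625 > 0, so the root lies in [-1.25, -1]

-1.25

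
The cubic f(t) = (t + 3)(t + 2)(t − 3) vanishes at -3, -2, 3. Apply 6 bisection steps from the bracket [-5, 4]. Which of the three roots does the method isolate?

3

midpoint -0.5: f = -13.125 < 0 → [-0.5, 4]
midpoint 1.75: f = -22.265625 < 0 → [1.75, 4]
midpoint 2.875: f = -3.580078 < 0 → [2.875, 4]
midpoint 3.4375: f = 15.3142 > 0 → [2.875, 3.4375]
midpoint 3.15625: f = 4.9599 > 0 → [2.875, 3.15625]
midpoint 3.015625: f = 0.4714 > 0 → [2.875, 3.015625]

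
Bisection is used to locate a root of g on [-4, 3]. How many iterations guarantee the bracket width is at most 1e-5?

Width after n steps is 7/2^n. Need 2^n ≥ 7/1e-5 = 700000.
2^19 = 524288 < 700000 ≤ 2^20 = 1048576, so n = 20.

20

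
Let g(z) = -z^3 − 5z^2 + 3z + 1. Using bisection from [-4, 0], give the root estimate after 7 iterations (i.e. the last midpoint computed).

m = -2, g(m) = -17 (−); new bracket [-2, 0]
m = -1, g(m) = -6 (−); new bracket [-1, 0]
m = -0.5, g(m) = -1.625 (−); new bracket [-0.5, 0]
m = -0.25, g(m) = -0.0469 (−); new bracket [-0.25, 0]
m = -0.125, g(m) = 0.5488 (+); new bracket [-0.25, -0.125]
m = -0.1875, g(m) = 0.2683 (+); new bracket [-0.25, -0.1875]
m = -0.21875, g(m) = 0.115 (+); new bracket [-0.25, -0.21875]

-0.21875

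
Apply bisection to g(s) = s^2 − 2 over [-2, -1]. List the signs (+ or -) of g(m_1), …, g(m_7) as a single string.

m = -1.5, g(m) = 0.25 (+); new bracket [-1.5, -1]
m = -1.25, g(m) = -0.4375 (−); new bracket [-1.5, -1.25]
m = -1.375, g(m) = -0.109375 (−); new bracket [-1.5, -1.375]
m = -1.4375, g(m) = 0.0664 (+); new bracket [-1.4375, -1.375]
m = -1.40625, g(m) = -0.0225 (−); new bracket [-1.4375, -1.40625]
m = -1.421875, g(m) = 0.0217 (+); new bracket [-1.421875, -1.40625]
m = -1.4140625, g(m) = -0.0004 (−); new bracket [-1.421875, -1.4140625]

+--+-+-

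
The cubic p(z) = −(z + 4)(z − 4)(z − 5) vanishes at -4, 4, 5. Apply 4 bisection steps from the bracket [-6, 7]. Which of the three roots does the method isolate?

m = 0.5, p(m) = -70.875 (−); new bracket [-6, 0.5]
m = -2.75, p(m) = -65.390625 (−); new bracket [-6, -2.75]
m = -4.375, p(m) = 29.443359 (+); new bracket [-4.375, -2.75]
m = -3.5625, p(m) = -28.3298 (−); new bracket [-4.375, -3.5625]

-4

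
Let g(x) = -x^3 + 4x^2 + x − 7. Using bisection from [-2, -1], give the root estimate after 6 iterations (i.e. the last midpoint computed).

-1.265625

midpoint -1.5: g = 3.875 > 0 → [-1.5, -1]
midpoint -1.25: g = -0.046875 < 0 → [-1.5, -1.25]
midpoint -1.375: g = 1.787109 > 0 → [-1.375, -1.25]
midpoint -1.3125: g = 0.8391 > 0 → [-1.3125, -1.25]
midpoint -1.28125: g = 0.3885 > 0 → [-1.28125, -1.25]
midpoint -1.265625: g = 0.1689 > 0 → [-1.265625, -1.25]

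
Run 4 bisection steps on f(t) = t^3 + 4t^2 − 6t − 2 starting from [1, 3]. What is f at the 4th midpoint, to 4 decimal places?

m = 2, f(m) = 10 (+); new bracket [1, 2]
m = 1.5, f(m) = 1.375 (+); new bracket [1, 1.5]
m = 1.25, f(m) = -1.296875 (−); new bracket [1.25, 1.5]
m = 1.375, f(m) = -0.0879 (−); new bracket [1.375, 1.5]

-0.0879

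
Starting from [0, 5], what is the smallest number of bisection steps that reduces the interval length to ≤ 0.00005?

Width after n steps is 5/2^n. Need 2^n ≥ 5/0.00005 = 100000.
2^16 = 65536 < 100000 ≤ 2^17 = 131072, so n = 17.

17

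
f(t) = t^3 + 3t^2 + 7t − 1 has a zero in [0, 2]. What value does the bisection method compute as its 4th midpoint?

0.125

t = 1 gives f = 10, positive; keep [0, 1]
t = 0.5 gives f = 3.375, positive; keep [0, 0.5]
t = 0.25 gives f = 0.953125, positive; keep [0, 0.25]
t = 0.125 gives f = -0.0762, negative; keep [0.125, 0.25]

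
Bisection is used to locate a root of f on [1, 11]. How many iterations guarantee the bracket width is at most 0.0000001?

Width after n steps is 10/2^n. Need 2^n ≥ 10/0.0000001 = 100000000.
2^26 = 67108864 < 100000000 ≤ 2^27 = 134217728, so n = 27.

27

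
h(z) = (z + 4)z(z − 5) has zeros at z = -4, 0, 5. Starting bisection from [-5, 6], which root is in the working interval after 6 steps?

5

midpoint 0.5: h = -10.125 < 0 → [0.5, 6]
midpoint 3.25: h = -41.234375 < 0 → [3.25, 6]
midpoint 4.625: h = -14.958984 < 0 → [4.625, 6]
midpoint 5.3125: h = 15.4602 > 0 → [4.625, 5.3125]
midpoint 4.96875: h = -1.3926 < 0 → [4.96875, 5.3125]
midpoint 5.140625: h = 6.6078 > 0 → [4.96875, 5.140625]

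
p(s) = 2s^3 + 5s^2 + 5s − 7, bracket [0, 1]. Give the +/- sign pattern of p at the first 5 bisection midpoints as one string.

midpoint 0.5: p = -3 < 0 → [0.5, 1]
midpoint 0.75: p = 0.40625 > 0 → [0.5, 0.75]
midpoint 0.625: p = -1.433594 < 0 → [0.625, 0.75]
midpoint 0.6875: p = -0.5493 < 0 → [0.6875, 0.75]
midpoint 0.71875: p = -0.0806 < 0 → [0.71875, 0.75]

-+---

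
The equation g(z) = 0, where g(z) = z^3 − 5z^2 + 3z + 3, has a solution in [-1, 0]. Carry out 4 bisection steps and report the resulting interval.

m = -0.5, g(m) = 0.125 (+); new bracket [-1, -0.5]
m = -0.75, g(m) = -2.484375 (−); new bracket [-0.75, -0.5]
m = -0.625, g(m) = -1.072266 (−); new bracket [-0.625, -0.5]
m = -0.5625, g(m) = -0.4475 (−); new bracket [-0.5625, -0.5]

[-0.5625, -0.5]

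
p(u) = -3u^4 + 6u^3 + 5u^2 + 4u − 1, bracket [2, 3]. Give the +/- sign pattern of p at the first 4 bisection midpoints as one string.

++--

midpoint 2.5: p = 16.8125 > 0 → [2.5, 3]
midpoint 2.75: p = 1.019531 > 0 → [2.75, 3]
midpoint 2.875: p = -10.551514 < 0 → [2.75, 2.875]
midpoint 2.8125: p = -4.427 < 0 → [2.75, 2.8125]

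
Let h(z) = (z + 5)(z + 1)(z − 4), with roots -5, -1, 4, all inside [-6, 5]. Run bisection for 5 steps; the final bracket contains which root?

4

h(-0.5) = -10.125 < 0, so the root lies in [-0.5, 5]
h(2.25) = -41.234375 < 0, so the root lies in [2.25, 5]
h(3.625) = -14.958984 < 0, so the root lies in [3.625, 5]
h(4.3125) = 15.4602 > 0, so the root lies in [3.625, 4.3125]
h(3.96875) = -1.3926 < 0, so the root lies in [3.96875, 4.3125]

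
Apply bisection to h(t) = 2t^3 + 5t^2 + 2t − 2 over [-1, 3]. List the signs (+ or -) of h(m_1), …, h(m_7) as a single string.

+-+---+

h(1) = 7 > 0, so the root lies in [-1, 1]
h(0) = -2 < 0, so the root lies in [0, 1]
h(0.5) = 0.5 > 0, so the root lies in [0, 0.5]
h(0.25) = -1.1562 < 0, so the root lies in [0.25, 0.5]
h(0.375) = -0.4414 < 0, so the root lies in [0.375, 0.5]
h(0.4375) = -0.0005 < 0, so the root lies in [0.4375, 0.5]
h(0.46875) = 0.2421 > 0, so the root lies in [0.4375, 0.46875]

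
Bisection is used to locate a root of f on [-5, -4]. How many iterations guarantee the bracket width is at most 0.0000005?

21

Width after n steps is 1/2^n. Need 2^n ≥ 1/0.0000005 = 2000000.
2^20 = 1048576 < 2000000 ≤ 2^21 = 2097152, so n = 21.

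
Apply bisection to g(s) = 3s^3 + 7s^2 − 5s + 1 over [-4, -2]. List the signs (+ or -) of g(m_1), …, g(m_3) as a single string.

-++

m = -3, g(m) = -2 (−); new bracket [-3, -2]
m = -2.5, g(m) = 10.375 (+); new bracket [-3, -2.5]
m = -2.75, g(m) = 5.296875 (+); new bracket [-3, -2.75]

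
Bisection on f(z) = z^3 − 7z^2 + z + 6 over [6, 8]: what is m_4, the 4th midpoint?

f(7) = 13 > 0, so the root lies in [6, 7]
f(6.5) = -8.625 < 0, so the root lies in [6.5, 7]
f(6.75) = 1.359375 > 0, so the root lies in [6.5, 6.75]
f(6.625) = -3.834 < 0, so the root lies in [6.625, 6.75]

6.625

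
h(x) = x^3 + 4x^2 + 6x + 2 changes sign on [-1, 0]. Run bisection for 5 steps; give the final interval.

h(-0.5) = -0.125 < 0, so the root lies in [-0.5, 0]
h(-0.25) = 0.734375 > 0, so the root lies in [-0.5, -0.25]
h(-0.375) = 0.259766 > 0, so the root lies in [-0.5, -0.375]
h(-0.4375) = 0.0569 > 0, so the root lies in [-0.5, -0.4375]
h(-0.46875) = -0.0366 < 0, so the root lies in [-0.46875, -0.4375]

[-0.46875, -0.4375]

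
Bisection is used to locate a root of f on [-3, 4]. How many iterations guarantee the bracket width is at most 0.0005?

Width after n steps is 7/2^n. Need 2^n ≥ 7/0.0005 = 14000.
2^13 = 8192 < 14000 ≤ 2^14 = 16384, so n = 14.

14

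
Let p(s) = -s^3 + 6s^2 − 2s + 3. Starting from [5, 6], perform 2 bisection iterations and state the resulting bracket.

[5.5, 5.75]

s = 5.5 gives p = 7.125, positive; keep [5.5, 6]
s = 5.75 gives p = -0.234375, negative; keep [5.5, 5.75]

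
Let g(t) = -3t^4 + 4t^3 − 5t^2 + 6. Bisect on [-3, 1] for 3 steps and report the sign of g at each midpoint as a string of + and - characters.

m = -1, g(m) = -6 (−); new bracket [-1, 1]
m = 0, g(m) = 6 (+); new bracket [-1, 0]
m = -0.5, g(m) = 4.0625 (+); new bracket [-1, -0.5]

-++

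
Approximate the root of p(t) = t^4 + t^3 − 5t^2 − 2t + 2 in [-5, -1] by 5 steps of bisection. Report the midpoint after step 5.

t = -3 gives p = 17, positive; keep [-3, -1]
t = -2 gives p = -6, negative; keep [-3, -2]
t = -2.5 gives p = -0.8125, negative; keep [-3, -2.5]
t = -2.75 gives p = 6.082, positive; keep [-2.75, -2.5]
t = -2.625 gives p = 2.1897, positive; keep [-2.625, -2.5]

-2.625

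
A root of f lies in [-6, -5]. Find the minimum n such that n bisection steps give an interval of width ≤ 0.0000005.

Width after n steps is 1/2^n. Need 2^n ≥ 1/0.0000005 = 2000000.
2^20 = 1048576 < 2000000 ≤ 2^21 = 2097152, so n = 21.

21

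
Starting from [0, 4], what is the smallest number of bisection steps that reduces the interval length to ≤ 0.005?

Width after n steps is 4/2^n. Need 2^n ≥ 4/0.005 = 800.
2^9 = 512 < 800 ≤ 2^10 = 1024, so n = 10.

10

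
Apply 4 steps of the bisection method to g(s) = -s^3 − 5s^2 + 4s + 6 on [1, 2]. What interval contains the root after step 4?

[1.3125, 1.375]

m = 1.5, g(m) = -2.625 (−); new bracket [1, 1.5]
m = 1.25, g(m) = 1.234375 (+); new bracket [1.25, 1.5]
m = 1.375, g(m) = -0.552734 (−); new bracket [1.25, 1.375]
m = 1.3125, g(m) = 0.3757 (+); new bracket [1.3125, 1.375]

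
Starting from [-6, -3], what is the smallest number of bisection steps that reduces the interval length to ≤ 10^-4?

15

Width after n steps is 3/2^n. Need 2^n ≥ 3/10^-4 = 30000.
2^14 = 16384 < 30000 ≤ 2^15 = 32768, so n = 15.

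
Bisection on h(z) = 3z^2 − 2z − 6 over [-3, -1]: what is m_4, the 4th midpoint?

-1.125

midpoint -2: h = 10 > 0 → [-2, -1]
midpoint -1.5: h = 3.75 > 0 → [-1.5, -1]
midpoint -1.25: h = 1.1875 > 0 → [-1.25, -1]
midpoint -1.125: h = 0.0469 > 0 → [-1.125, -1]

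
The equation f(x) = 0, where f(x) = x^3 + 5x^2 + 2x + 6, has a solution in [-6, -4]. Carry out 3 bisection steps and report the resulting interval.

m = -5, f(m) = -4 (−); new bracket [-5, -4]
m = -4.5, f(m) = 7.125 (+); new bracket [-5, -4.5]
m = -4.75, f(m) = 2.140625 (+); new bracket [-5, -4.75]

[-5, -4.75]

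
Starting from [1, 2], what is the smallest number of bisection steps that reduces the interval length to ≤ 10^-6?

20

Width after n steps is 1/2^n. Need 2^n ≥ 1/10^-6 = 1000000.
2^19 = 524288 < 1000000 ≤ 2^20 = 1048576, so n = 20.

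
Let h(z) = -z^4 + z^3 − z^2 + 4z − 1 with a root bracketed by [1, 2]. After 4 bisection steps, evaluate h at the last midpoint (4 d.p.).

midpoint 1.5: h = 1.0625 > 0 → [1.5, 2]
midpoint 1.75: h = -1.082031 < 0 → [1.5, 1.75]
midpoint 1.625: h = 0.17749 > 0 → [1.625, 1.75]
midpoint 1.6875: h = -0.4014 < 0 → [1.625, 1.6875]

-0.4014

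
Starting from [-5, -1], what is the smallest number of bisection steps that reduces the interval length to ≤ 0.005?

10

Width after n steps is 4/2^n. Need 2^n ≥ 4/0.005 = 800.
2^9 = 512 < 800 ≤ 2^10 = 1024, so n = 10.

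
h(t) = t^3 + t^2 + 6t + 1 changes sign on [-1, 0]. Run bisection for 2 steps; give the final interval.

[-0.25, 0]

m = -0.5, h(m) = -1.875 (−); new bracket [-0.5, 0]
m = -0.25, h(m) = -0.453125 (−); new bracket [-0.25, 0]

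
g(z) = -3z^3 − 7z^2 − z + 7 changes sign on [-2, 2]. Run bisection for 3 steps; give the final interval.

g(0) = 7 > 0, so the root lies in [0, 2]
g(1) = -4 < 0, so the root lies in [0, 1]
g(0.5) = 4.375 > 0, so the root lies in [0.5, 1]

[0.5, 1]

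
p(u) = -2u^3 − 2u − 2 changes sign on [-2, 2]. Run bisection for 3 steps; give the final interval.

[-1, -0.5]

m = 0, p(m) = -2 (−); new bracket [-2, 0]
m = -1, p(m) = 2 (+); new bracket [-1, 0]
m = -0.5, p(m) = -0.75 (−); new bracket [-1, -0.5]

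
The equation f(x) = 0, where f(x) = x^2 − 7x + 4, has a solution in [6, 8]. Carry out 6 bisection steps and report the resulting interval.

m = 7, f(m) = 4 (+); new bracket [6, 7]
m = 6.5, f(m) = 0.75 (+); new bracket [6, 6.5]
m = 6.25, f(m) = -0.6875 (−); new bracket [6.25, 6.5]
m = 6.375, f(m) = 0.0156 (+); new bracket [6.25, 6.375]
m = 6.3125, f(m) = -0.3398 (−); new bracket [6.3125, 6.375]
m = 6.34375, f(m) = -0.1631 (−); new bracket [6.34375, 6.375]

[6.34375, 6.375]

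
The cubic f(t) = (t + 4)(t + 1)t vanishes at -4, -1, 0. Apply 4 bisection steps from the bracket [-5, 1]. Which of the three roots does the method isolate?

m = -2, f(m) = 4 (+); new bracket [-5, -2]
m = -3.5, f(m) = 4.375 (+); new bracket [-5, -3.5]
m = -4.25, f(m) = -3.453125 (−); new bracket [-4.25, -3.5]
m = -3.875, f(m) = 1.3926 (+); new bracket [-4.25, -3.875]

-4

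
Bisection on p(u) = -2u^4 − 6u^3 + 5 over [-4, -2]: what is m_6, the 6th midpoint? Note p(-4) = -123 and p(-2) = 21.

p(-3) = 5 > 0, so the root lies in [-4, -3]
p(-3.5) = -37.875 < 0, so the root lies in [-3.5, -3]
p(-3.25) = -12.164062 < 0, so the root lies in [-3.25, -3]
p(-3.125) = -2.6294 < 0, so the root lies in [-3.125, -3]
p(-3.0625) = 1.4096 > 0, so the root lies in [-3.125, -3.0625]
p(-3.09375) = -0.5521 < 0, so the root lies in [-3.09375, -3.0625]

-3.09375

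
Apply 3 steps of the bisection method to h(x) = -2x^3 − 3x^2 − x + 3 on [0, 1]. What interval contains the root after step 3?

[0.625, 0.75]

m = 0.5, h(m) = 1.5 (+); new bracket [0.5, 1]
m = 0.75, h(m) = -0.28125 (−); new bracket [0.5, 0.75]
m = 0.625, h(m) = 0.714844 (+); new bracket [0.625, 0.75]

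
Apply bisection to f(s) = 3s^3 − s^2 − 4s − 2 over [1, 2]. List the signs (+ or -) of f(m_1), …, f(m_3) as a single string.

-++

s = 1.5 gives f = -0.125, negative; keep [1.5, 2]
s = 1.75 gives f = 4.015625, positive; keep [1.5, 1.75]
s = 1.625 gives f = 1.732422, positive; keep [1.5, 1.625]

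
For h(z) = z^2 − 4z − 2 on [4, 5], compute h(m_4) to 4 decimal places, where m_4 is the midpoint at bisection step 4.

-0.0586

m = 4.5, h(m) = 0.25 (+); new bracket [4, 4.5]
m = 4.25, h(m) = -0.9375 (−); new bracket [4.25, 4.5]
m = 4.375, h(m) = -0.359375 (−); new bracket [4.375, 4.5]
m = 4.4375, h(m) = -0.0586 (−); new bracket [4.4375, 4.5]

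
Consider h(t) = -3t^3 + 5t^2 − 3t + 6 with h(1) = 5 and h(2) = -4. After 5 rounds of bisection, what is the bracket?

midpoint 1.5: h = 2.625 > 0 → [1.5, 2]
midpoint 1.75: h = -0.015625 < 0 → [1.5, 1.75]
midpoint 1.625: h = 1.455078 > 0 → [1.625, 1.75]
midpoint 1.6875: h = 0.7595 > 0 → [1.6875, 1.75]
midpoint 1.71875: h = 0.3822 > 0 → [1.71875, 1.75]

[1.71875, 1.75]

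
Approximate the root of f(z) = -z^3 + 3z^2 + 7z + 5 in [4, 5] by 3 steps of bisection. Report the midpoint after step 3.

4.625

midpoint 4.5: f = 6.125 > 0 → [4.5, 5]
midpoint 4.75: f = -1.234375 < 0 → [4.5, 4.75]
midpoint 4.625: f = 2.615234 > 0 → [4.625, 4.75]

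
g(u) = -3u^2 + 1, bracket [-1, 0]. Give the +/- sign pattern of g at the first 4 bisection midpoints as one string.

u = -0.5 gives g = 0.25, positive; keep [-1, -0.5]
u = -0.75 gives g = -0.6875, negative; keep [-0.75, -0.5]
u = -0.625 gives g = -0.171875, negative; keep [-0.625, -0.5]
u = -0.5625 gives g = 0.0508, positive; keep [-0.625, -0.5625]

+--+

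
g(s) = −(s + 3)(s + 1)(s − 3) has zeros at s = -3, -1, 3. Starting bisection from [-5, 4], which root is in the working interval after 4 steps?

3

g(-0.5) = 4.375 > 0, so the root lies in [-0.5, 4]
g(1.75) = 16.328125 > 0, so the root lies in [1.75, 4]
g(2.875) = 2.845703 > 0, so the root lies in [2.875, 4]
g(3.4375) = -12.4978 < 0, so the root lies in [2.875, 3.4375]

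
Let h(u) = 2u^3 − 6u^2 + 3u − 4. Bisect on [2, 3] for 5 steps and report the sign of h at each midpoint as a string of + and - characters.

-+---

m = 2.5, h(m) = -2.75 (−); new bracket [2.5, 3]
m = 2.75, h(m) = 0.46875 (+); new bracket [2.5, 2.75]
m = 2.625, h(m) = -1.292969 (−); new bracket [2.625, 2.75]
m = 2.6875, h(m) = -0.4517 (−); new bracket [2.6875, 2.75]
m = 2.71875, h(m) = -0.0015 (−); new bracket [2.71875, 2.75]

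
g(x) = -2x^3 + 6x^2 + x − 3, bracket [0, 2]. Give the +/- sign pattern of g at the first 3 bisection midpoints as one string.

m = 1, g(m) = 2 (+); new bracket [0, 1]
m = 0.5, g(m) = -1.25 (−); new bracket [0.5, 1]
m = 0.75, g(m) = 0.28125 (+); new bracket [0.5, 0.75]

+-+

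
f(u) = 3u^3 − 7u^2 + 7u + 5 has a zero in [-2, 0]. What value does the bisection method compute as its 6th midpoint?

u = -1 gives f = -12, negative; keep [-1, 0]
u = -0.5 gives f = -0.625, negative; keep [-0.5, 0]
u = -0.25 gives f = 2.765625, positive; keep [-0.5, -0.25]
u = -0.375 gives f = 1.2324, positive; keep [-0.5, -0.375]
u = -0.4375 gives f = 0.3464, positive; keep [-0.5, -0.4375]
u = -0.46875 gives f = -0.1283, negative; keep [-0.46875, -0.4375]

-0.46875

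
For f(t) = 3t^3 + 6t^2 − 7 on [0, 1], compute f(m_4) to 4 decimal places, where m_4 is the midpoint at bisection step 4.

f(0.5) = -5.125 < 0, so the root lies in [0.5, 1]
f(0.75) = -2.359375 < 0, so the root lies in [0.75, 1]
f(0.875) = -0.396484 < 0, so the root lies in [0.875, 1]
f(0.9375) = 0.7454 > 0, so the root lies in [0.875, 0.9375]

0.7454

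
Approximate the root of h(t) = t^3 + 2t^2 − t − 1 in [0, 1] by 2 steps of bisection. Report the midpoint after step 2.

0.75

m = 0.5, h(m) = -0.875 (−); new bracket [0.5, 1]
m = 0.75, h(m) = -0.203125 (−); new bracket [0.75, 1]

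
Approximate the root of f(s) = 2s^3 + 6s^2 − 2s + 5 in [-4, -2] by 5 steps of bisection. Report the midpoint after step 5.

m = -3, f(m) = 11 (+); new bracket [-4, -3]
m = -3.5, f(m) = -0.25 (−); new bracket [-3.5, -3]
m = -3.25, f(m) = 6.21875 (+); new bracket [-3.5, -3.25]
m = -3.375, f(m) = 3.207 (+); new bracket [-3.5, -3.375]
m = -3.4375, f(m) = 1.5356 (+); new bracket [-3.5, -3.4375]

-3.4375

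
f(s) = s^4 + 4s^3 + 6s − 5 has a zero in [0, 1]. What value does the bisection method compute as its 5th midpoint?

m = 0.5, f(m) = -1.4375 (−); new bracket [0.5, 1]
m = 0.75, f(m) = 1.503906 (+); new bracket [0.5, 0.75]
m = 0.625, f(m) = -0.12085 (−); new bracket [0.625, 0.75]
m = 0.6875, f(m) = 0.6482 (+); new bracket [0.625, 0.6875]
m = 0.65625, f(m) = 0.2535 (+); new bracket [0.625, 0.65625]

0.65625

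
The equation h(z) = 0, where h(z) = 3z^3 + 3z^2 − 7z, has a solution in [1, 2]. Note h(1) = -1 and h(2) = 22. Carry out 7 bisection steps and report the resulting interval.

[1.1015625, 1.109375]

midpoint 1.5: h = 6.375 > 0 → [1, 1.5]
midpoint 1.25: h = 1.796875 > 0 → [1, 1.25]
midpoint 1.125: h = 0.193359 > 0 → [1, 1.125]
midpoint 1.0625: h = -0.4524 < 0 → [1.0625, 1.125]
midpoint 1.09375: h = -0.1421 < 0 → [1.09375, 1.125]
midpoint 1.109375: h = 0.0225 > 0 → [1.09375, 1.109375]
midpoint 1.1015625: h = -0.0606 < 0 → [1.1015625, 1.109375]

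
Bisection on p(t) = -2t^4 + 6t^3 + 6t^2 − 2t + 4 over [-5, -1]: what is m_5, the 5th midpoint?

-1.125

t = -3 gives p = -260, negative; keep [-3, -1]
t = -2 gives p = -48, negative; keep [-2, -1]
t = -1.5 gives p = -9.875, negative; keep [-1.5, -1]
t = -1.25 gives p = -0.7266, negative; keep [-1.25, -1]
t = -1.125 gives p = 2.0972, positive; keep [-1.25, -1.125]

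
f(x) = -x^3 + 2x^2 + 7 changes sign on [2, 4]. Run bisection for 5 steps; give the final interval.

midpoint 3: f = -2 < 0 → [2, 3]
midpoint 2.5: f = 3.875 > 0 → [2.5, 3]
midpoint 2.75: f = 1.328125 > 0 → [2.75, 3]
midpoint 2.875: f = -0.2324 < 0 → [2.75, 2.875]
midpoint 2.8125: f = 0.573 > 0 → [2.8125, 2.875]

[2.8125, 2.875]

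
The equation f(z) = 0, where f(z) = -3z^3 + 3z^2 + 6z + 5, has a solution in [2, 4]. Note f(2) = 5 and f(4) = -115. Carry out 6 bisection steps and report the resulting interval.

[2.21875, 2.25]

midpoint 3: f = -31 < 0 → [2, 3]
midpoint 2.5: f = -8.125 < 0 → [2, 2.5]
midpoint 2.25: f = -0.484375 < 0 → [2, 2.25]
midpoint 2.125: f = 2.5098 > 0 → [2.125, 2.25]
midpoint 2.1875: f = 1.0779 > 0 → [2.1875, 2.25]
midpoint 2.21875: f = 0.3133 > 0 → [2.21875, 2.25]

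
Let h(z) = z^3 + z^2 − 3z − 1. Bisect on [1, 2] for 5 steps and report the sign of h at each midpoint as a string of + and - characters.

h(1.5) = 0.125 > 0, so the root lies in [1, 1.5]
h(1.25) = -1.234375 < 0, so the root lies in [1.25, 1.5]
h(1.375) = -0.634766 < 0, so the root lies in [1.375, 1.5]
h(1.4375) = -0.2756 < 0, so the root lies in [1.4375, 1.5]
h(1.46875) = -0.0806 < 0, so the root lies in [1.46875, 1.5]

+----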